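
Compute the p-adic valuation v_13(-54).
v_13(-54) = 0

v_13(n) is the largest exponent k such that 13^k divides n. Factor out: -54 = -13^0 · 54. (Sign doesn't affect v_p.) So v_13(-54) = 0.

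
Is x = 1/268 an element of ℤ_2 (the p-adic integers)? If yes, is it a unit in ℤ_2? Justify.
x ∉ ℤ_2 (v_2(x) = -2 < 0)

ℤ_2 = {x ∈ ℚ_2 : v_2(x) ≥ 0} and ℤ_2^× = {x ∈ ℤ_2 : v_2(x) = 0}. Here v_2(1/268) = v_2(num) − v_2(den) = -2; compare against these criteria.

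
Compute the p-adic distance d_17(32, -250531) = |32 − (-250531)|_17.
d_17(32, -250531) = 1/83521

Step 1 — x − y = 32 − (-250531) = 250563. Step 2 — v_17(250563) = 4 (factor: 250563 = (17^4 · 3); the sign does not affect v_p). Step 3 — |x − y|_17 = 17^{-4} = 1/83521.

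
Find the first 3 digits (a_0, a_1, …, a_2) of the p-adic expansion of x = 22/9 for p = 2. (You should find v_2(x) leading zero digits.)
(a_0, …, a_2) = (0, 1, 1)

v_2(22/9) = 1, so a_0 = ... = a_0 = 0. Factor out: x = 2^1 · u with u = 11/9 a unit in ℤ_2. Expand u iteratively via a_{v+i} = u_i mod 2, u_{i+1} = (u_i − a_{v+i})/2:
  u_0 = 11/9;  a_1 = 1;  u_1 = (u_0 − 1)/2 = 1/9
  u_1 = 1/9;  a_2 = 1;  u_2 = (u_1 − 1)/2 = -4/9
Digits: (0, 1, 1).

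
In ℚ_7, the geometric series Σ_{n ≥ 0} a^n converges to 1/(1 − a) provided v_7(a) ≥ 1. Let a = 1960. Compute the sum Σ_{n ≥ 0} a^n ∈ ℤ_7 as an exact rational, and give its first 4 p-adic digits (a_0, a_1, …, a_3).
Σ a^n = 1/(1 − a) = -1/1959;  first 4 digits = (1, 0, 5, 5)

v_7(a) = 2 ≥ 1, so the series converges in ℤ_7 to 1/(1 − a) = 1/(1 − 1960) = -1/1959. Expand this rational in ℤ_7: compute digits iteratively via d_i = x_i mod 7, x_{i+1} = (x_i − d_i)/7. The first 4 digits are (1, 0, 5, 5).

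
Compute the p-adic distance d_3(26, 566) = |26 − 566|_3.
d_3(26, 566) = 1/27

Step 1 — x − y = 26 − 566 = -540. Step 2 — v_3(-540) = 3 (factor: -540 = −(3^3 · 20); the sign does not affect v_p). Step 3 — |x − y|_3 = 3^{-3} = 1/27.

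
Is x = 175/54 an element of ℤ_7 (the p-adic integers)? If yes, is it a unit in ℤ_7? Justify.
x ∈ ℤ_7 but not a unit; v_7(x) = 1 > 0

ℤ_7 = {x ∈ ℚ_7 : v_7(x) ≥ 0} and ℤ_7^× = {x ∈ ℤ_7 : v_7(x) = 0}. Here v_7(175/54) = v_7(num) − v_7(den) = 1; compare against these criteria.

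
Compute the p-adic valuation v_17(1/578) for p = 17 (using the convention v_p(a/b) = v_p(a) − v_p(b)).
v_17(1/578) = -2

Factor powers of 17 from the numerator and denominator of the reduced fraction: 1 = 17^0 · 1 and 578 = 17^2 · 2. Apply v_p(a/b) = v_p(a) − v_p(b): v_17(1/578) = 0 − 2 = -2.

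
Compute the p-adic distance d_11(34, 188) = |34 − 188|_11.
d_11(34, 188) = 1/11

Step 1 — x − y = 34 − 188 = -154. Step 2 — v_11(-154) = 1 (factor: -154 = −(11^1 · 14); the sign does not affect v_p). Step 3 — |x − y|_11 = 11^{-1} = 1/11.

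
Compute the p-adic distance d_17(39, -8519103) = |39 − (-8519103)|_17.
d_17(39, -8519103) = 1/1419857

Step 1 — x − y = 39 − (-8519103) = 8519142. Step 2 — v_17(8519142) = 5 (factor: 8519142 = (17^5 · 6); the sign does not affect v_p). Step 3 — |x − y|_17 = 17^{-5} = 1/1419857.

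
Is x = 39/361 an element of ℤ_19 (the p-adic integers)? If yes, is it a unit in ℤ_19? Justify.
x ∉ ℤ_19 (v_19(x) = -2 < 0)

ℤ_19 = {x ∈ ℚ_19 : v_19(x) ≥ 0} and ℤ_19^× = {x ∈ ℤ_19 : v_19(x) = 0}. Here v_19(39/361) = v_19(num) − v_19(den) = -2; compare against these criteria.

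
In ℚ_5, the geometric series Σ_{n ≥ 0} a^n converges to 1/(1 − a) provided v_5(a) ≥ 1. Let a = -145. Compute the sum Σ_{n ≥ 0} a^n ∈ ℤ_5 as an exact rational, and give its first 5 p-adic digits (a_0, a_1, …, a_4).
Σ a^n = 1/(1 − a) = 1/146;  first 5 digits = (1, 1, 0, 3, 1)

v_5(a) = 1 ≥ 1, so the series converges in ℤ_5 to 1/(1 − a) = 1/(1 − (-145)) = 1/146. Expand this rational in ℤ_5: compute digits iteratively via d_i = x_i mod 5, x_{i+1} = (x_i − d_i)/5. The first 5 digits are (1, 1, 0, 3, 1).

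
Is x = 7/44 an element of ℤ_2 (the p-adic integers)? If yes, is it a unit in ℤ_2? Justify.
x ∉ ℤ_2 (v_2(x) = -2 < 0)

ℤ_2 = {x ∈ ℚ_2 : v_2(x) ≥ 0} and ℤ_2^× = {x ∈ ℤ_2 : v_2(x) = 0}. Here v_2(7/44) = v_2(num) − v_2(den) = -2; compare against these criteria.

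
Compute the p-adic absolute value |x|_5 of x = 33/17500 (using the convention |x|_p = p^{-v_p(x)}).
|33/17500|_5 = 625

Step 1 — compute v_5(x) by factoring powers of 5 out of the numerator and denominator: v_5(33/17500) = -4. Step 2 — apply |x|_p = p^{-v_p(x)} = 5^{4} = 625.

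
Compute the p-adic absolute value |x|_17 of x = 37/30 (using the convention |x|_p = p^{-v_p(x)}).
|37/30|_17 = 1

Step 1 — compute v_17(x) by factoring powers of 17 out of the numerator and denominator: v_17(37/30) = 0. Step 2 — apply |x|_p = p^{-v_p(x)} = 17^{0} = 1.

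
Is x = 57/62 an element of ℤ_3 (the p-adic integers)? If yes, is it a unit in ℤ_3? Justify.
x ∈ ℤ_3 but not a unit; v_3(x) = 1 > 0

ℤ_3 = {x ∈ ℚ_3 : v_3(x) ≥ 0} and ℤ_3^× = {x ∈ ℤ_3 : v_3(x) = 0}. Here v_3(57/62) = v_3(num) − v_3(den) = 1; compare against these criteria.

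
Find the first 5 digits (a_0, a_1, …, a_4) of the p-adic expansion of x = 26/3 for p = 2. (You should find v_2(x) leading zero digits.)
(a_0, …, a_4) = (0, 1, 1, 1, 1)

v_2(26/3) = 1, so a_0 = ... = a_0 = 0. Factor out: x = 2^1 · u with u = 13/3 a unit in ℤ_2. Expand u iteratively via a_{v+i} = u_i mod 2, u_{i+1} = (u_i − a_{v+i})/2:
  u_0 = 13/3;  a_1 = 1;  u_1 = (u_0 − 1)/2 = 5/3
  u_1 = 5/3;  a_2 = 1;  u_2 = (u_1 − 1)/2 = 1/3
  u_2 = 1/3;  a_3 = 1;  u_3 = (u_2 − 1)/2 = -1/3
  u_3 = -1/3;  a_4 = 1;  u_4 = (u_3 − 1)/2 = -2/3
Digits: (0, 1, 1, 1, 1).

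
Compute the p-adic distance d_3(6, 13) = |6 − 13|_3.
d_3(6, 13) = 1

Step 1 — x − y = 6 − 13 = -7. Step 2 — v_3(-7) = 0 (factor: -7 = −(3^0 · 7); the sign does not affect v_p). Step 3 — |x − y|_3 = 3^{0} = 1.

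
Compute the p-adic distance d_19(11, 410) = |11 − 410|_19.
d_19(11, 410) = 1/19

Step 1 — x − y = 11 − 410 = -399. Step 2 — v_19(-399) = 1 (factor: -399 = −(19^1 · 21); the sign does not affect v_p). Step 3 — |x − y|_19 = 19^{-1} = 1/19.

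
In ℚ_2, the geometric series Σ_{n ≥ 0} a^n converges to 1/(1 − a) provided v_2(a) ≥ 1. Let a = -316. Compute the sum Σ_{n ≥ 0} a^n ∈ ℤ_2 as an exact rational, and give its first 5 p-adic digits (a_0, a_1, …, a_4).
Σ a^n = 1/(1 − a) = 1/317;  first 5 digits = (1, 0, 1, 0, 1)

v_2(a) = 2 ≥ 1, so the series converges in ℤ_2 to 1/(1 − a) = 1/(1 − (-316)) = 1/317. Expand this rational in ℤ_2: compute digits iteratively via d_i = x_i mod 2, x_{i+1} = (x_i − d_i)/2. The first 5 digits are (1, 0, 1, 0, 1).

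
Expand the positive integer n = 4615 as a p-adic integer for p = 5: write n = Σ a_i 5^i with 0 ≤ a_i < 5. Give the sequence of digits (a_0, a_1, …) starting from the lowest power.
(a_0, a_1, …) = (0, 3, 4, 1, 2, 1)

Repeated division by 5 gives the digits low-to-high: 4615 = 3·5^1 + 4·5^2 + 1·5^3 + 2·5^4 + 1·5^5. Digit sequence: (0, 3, 4, 1, 2, 1).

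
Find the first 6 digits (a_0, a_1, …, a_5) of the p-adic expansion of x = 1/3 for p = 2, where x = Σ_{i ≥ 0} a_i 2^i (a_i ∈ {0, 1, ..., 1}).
(a_0, …, a_5) = (1, 1, 0, 1, 0, 1)

v_2(1/3) = 0 (numerator and denominator both coprime to 2), so x ∈ ℤ_2^×. Compute digits iteratively via a_i = x_i mod 2, x_{i+1} = (x_i − a_i)/2, with x_0 = x:
  x_0 = 1/3;  a_0 = 1;  x_1 = (x_0 − 1)/2 = -1/3
  x_1 = -1/3;  a_1 = 1;  x_2 = (x_1 − 1)/2 = -2/3
  x_2 = -2/3;  a_2 = 0;  x_3 = (x_2 − 0)/2 = -1/3
  x_3 = -1/3;  a_3 = 1;  x_4 = (x_3 − 1)/2 = -2/3
  x_4 = -2/3;  a_4 = 0;  x_5 = (x_4 − 0)/2 = -1/3
  x_5 = -1/3;  a_5 = 1;  x_6 = (x_5 − 1)/2 = -2/3
Digits: (1, 1, 0, 1, 0, 1).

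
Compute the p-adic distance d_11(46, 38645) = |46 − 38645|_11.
d_11(46, 38645) = 1/1331

Step 1 — x − y = 46 − 38645 = -38599. Step 2 — v_11(-38599) = 3 (factor: -38599 = −(11^3 · 29); the sign does not affect v_p). Step 3 — |x − y|_11 = 11^{-3} = 1/1331.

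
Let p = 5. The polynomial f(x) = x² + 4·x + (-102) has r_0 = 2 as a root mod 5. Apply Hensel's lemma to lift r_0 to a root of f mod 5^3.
r_2 = 57 (mod 125)

Hensel: r_{i+1} = r_i − f(r_i)·(f′(r_i))^{-1} mod 5^{i+2}, f′(x) = 2x + 4. Iterate:
  r_0 = 2 (mod 5)
  r_1 = 7 (mod 25)
  r_2 = 57 (mod 125)
Final: r = 57 satisfies f(r) ≡ 0 mod 5^3.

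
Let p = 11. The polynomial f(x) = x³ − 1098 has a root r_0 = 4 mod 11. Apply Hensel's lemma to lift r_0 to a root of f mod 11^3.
r_2 = 928 (mod 1331)

Hensel: r_{i+1} = r_i − f(r_i)/f′(r_i) mod 11^{i+2}, where f′(x) = 3x². Iterate:
  r_0 = 4 (mod 11)
  r_1 = 81 (mod 121)
  r_2 = 928 (mod 1331)
Final: r = 928 with f(r) ≡ 0 mod 11^3.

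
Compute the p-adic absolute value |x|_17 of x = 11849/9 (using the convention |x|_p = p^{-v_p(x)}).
|11849/9|_17 = 1/289

Step 1 — compute v_17(x) by factoring powers of 17 out of the numerator and denominator: v_17(11849/9) = 2. Step 2 — apply |x|_p = p^{-v_p(x)} = 17^{-2} = 1/289.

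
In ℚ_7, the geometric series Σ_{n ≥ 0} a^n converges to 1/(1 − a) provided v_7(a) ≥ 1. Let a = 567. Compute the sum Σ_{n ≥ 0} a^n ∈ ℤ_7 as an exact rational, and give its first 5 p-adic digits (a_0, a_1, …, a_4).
Σ a^n = 1/(1 − a) = -1/566;  first 5 digits = (1, 4, 6, 1, 3)

v_7(a) = 1 ≥ 1, so the series converges in ℤ_7 to 1/(1 − a) = 1/(1 − 567) = -1/566. Expand this rational in ℤ_7: compute digits iteratively via d_i = x_i mod 7, x_{i+1} = (x_i − d_i)/7. The first 5 digits are (1, 4, 6, 1, 3).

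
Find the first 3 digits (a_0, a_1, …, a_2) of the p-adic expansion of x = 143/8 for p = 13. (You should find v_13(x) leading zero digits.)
(a_0, …, a_2) = (0, 3, 8)

v_13(143/8) = 1, so a_0 = ... = a_0 = 0. Factor out: x = 13^1 · u with u = 11/8 a unit in ℤ_13. Expand u iteratively via a_{v+i} = u_i mod 13, u_{i+1} = (u_i − a_{v+i})/13:
  u_0 = 11/8;  a_1 = 3;  u_1 = (u_0 − 3)/13 = -1/8
  u_1 = -1/8;  a_2 = 8;  u_2 = (u_1 − 8)/13 = -5/8
Digits: (0, 3, 8).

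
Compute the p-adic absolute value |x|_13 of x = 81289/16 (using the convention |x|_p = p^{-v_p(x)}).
|81289/16|_13 = 1/2197

Step 1 — compute v_13(x) by factoring powers of 13 out of the numerator and denominator: v_13(81289/16) = 3. Step 2 — apply |x|_p = p^{-v_p(x)} = 13^{-3} = 1/2197.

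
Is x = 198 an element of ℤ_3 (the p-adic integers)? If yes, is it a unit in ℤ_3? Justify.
x ∈ ℤ_3 but not a unit; v_3(x) = 2 > 0

ℤ_3 = {x ∈ ℚ_3 : v_3(x) ≥ 0} and ℤ_3^× = {x ∈ ℤ_3 : v_3(x) = 0}. Here v_3(198) = v_3(num) − v_3(den) = 2; compare against these criteria.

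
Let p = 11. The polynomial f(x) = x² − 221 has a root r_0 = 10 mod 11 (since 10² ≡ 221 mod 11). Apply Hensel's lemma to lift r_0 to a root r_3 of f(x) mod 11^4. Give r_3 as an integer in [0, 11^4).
r_3 = 13925 (mod 14641)

Hensel's recurrence: r_{i+1} = r_i − f(r_i)·(f′(r_i))^{-1} mod 11^{i+2}, with f′(x) = 2x. Iterate:
  r_0 = 10 (mod 11)
  r_1 = 10 (mod 121)
  r_2 = 615 (mod 1331)
  r_3 = 13925 (mod 14641)
Final: r_3 = 13925, and one checks f(r_3) ≡ 0 mod 11^4.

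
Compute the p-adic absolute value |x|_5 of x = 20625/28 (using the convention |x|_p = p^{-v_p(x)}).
|20625/28|_5 = 1/625

Step 1 — compute v_5(x) by factoring powers of 5 out of the numerator and denominator: v_5(20625/28) = 4. Step 2 — apply |x|_p = p^{-v_p(x)} = 5^{-4} = 1/625.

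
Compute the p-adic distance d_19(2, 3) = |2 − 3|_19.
d_19(2, 3) = 1

Step 1 — x − y = 2 − 3 = -1. Step 2 — v_19(-1) = 0 (factor: -1 = −(19^0 · 1); the sign does not affect v_p). Step 3 — |x − y|_19 = 19^{0} = 1.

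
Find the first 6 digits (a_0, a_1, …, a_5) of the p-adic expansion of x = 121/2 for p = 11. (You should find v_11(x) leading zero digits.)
(a_0, …, a_5) = (0, 0, 6, 5, 5, 5)

v_11(121/2) = 2, so a_0 = ... = a_1 = 0. Factor out: x = 11^2 · u with u = 1/2 a unit in ℤ_11. Expand u iteratively via a_{v+i} = u_i mod 11, u_{i+1} = (u_i − a_{v+i})/11:
  u_0 = 1/2;  a_2 = 6;  u_1 = (u_0 − 6)/11 = -1/2
  u_1 = -1/2;  a_3 = 5;  u_2 = (u_1 − 5)/11 = -1/2
  u_2 = -1/2;  a_4 = 5;  u_3 = (u_2 − 5)/11 = -1/2
  u_3 = -1/2;  a_5 = 5;  u_4 = (u_3 − 5)/11 = -1/2
Digits: (0, 0, 6, 5, 5, 5).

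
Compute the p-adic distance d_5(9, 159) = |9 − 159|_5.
d_5(9, 159) = 1/25

Step 1 — x − y = 9 − 159 = -150. Step 2 — v_5(-150) = 2 (factor: -150 = −(5^2 · 6); the sign does not affect v_p). Step 3 — |x − y|_5 = 5^{-2} = 1/25.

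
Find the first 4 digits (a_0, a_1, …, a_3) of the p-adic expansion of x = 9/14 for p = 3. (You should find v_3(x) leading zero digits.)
(a_0, …, a_3) = (0, 0, 2, 0)

v_3(9/14) = 2, so a_0 = ... = a_1 = 0. Factor out: x = 3^2 · u with u = 1/14 a unit in ℤ_3. Expand u iteratively via a_{v+i} = u_i mod 3, u_{i+1} = (u_i − a_{v+i})/3:
  u_0 = 1/14;  a_2 = 2;  u_1 = (u_0 − 2)/3 = -9/14
  u_1 = -9/14;  a_3 = 0;  u_2 = (u_1 − 0)/3 = -3/14
Digits: (0, 0, 2, 0).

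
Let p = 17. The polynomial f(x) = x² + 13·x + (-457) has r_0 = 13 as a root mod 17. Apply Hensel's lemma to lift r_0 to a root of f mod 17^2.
r_1 = 268 (mod 289)

Hensel: r_{i+1} = r_i − f(r_i)·(f′(r_i))^{-1} mod 17^{i+2}, f′(x) = 2x + 13. Iterate:
  r_0 = 13 (mod 17)
  r_1 = 268 (mod 289)
Final: r = 268 satisfies f(r) ≡ 0 mod 17^2.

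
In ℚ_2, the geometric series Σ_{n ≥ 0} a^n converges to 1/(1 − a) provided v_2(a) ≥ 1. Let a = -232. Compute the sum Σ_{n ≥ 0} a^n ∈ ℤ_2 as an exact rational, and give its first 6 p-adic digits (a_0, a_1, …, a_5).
Σ a^n = 1/(1 − a) = 1/233;  first 6 digits = (1, 0, 0, 1, 1, 0)

v_2(a) = 3 ≥ 1, so the series converges in ℤ_2 to 1/(1 − a) = 1/(1 − (-232)) = 1/233. Expand this rational in ℤ_2: compute digits iteratively via d_i = x_i mod 2, x_{i+1} = (x_i − d_i)/2. The first 6 digits are (1, 0, 0, 1, 1, 0).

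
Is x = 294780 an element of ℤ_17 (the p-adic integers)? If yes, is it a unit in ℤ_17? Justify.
x ∈ ℤ_17 but not a unit; v_17(x) = 3 > 0

ℤ_17 = {x ∈ ℚ_17 : v_17(x) ≥ 0} and ℤ_17^× = {x ∈ ℤ_17 : v_17(x) = 0}. Here v_17(294780) = v_17(num) − v_17(den) = 3; compare against these criteria.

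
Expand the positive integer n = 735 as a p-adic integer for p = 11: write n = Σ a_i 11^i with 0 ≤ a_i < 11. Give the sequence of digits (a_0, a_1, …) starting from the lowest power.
(a_0, a_1, …) = (9, 0, 6)

Repeated division by 11 gives the digits low-to-high: 735 = 9 + 6·11^2. Digit sequence: (9, 0, 6).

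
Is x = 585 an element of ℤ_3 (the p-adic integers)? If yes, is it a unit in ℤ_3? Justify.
x ∈ ℤ_3 but not a unit; v_3(x) = 2 > 0

ℤ_3 = {x ∈ ℚ_3 : v_3(x) ≥ 0} and ℤ_3^× = {x ∈ ℤ_3 : v_3(x) = 0}. Here v_3(585) = v_3(num) − v_3(den) = 2; compare against these criteria.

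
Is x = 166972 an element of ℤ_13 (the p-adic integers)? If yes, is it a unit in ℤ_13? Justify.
x ∈ ℤ_13 but not a unit; v_13(x) = 3 > 0

ℤ_13 = {x ∈ ℚ_13 : v_13(x) ≥ 0} and ℤ_13^× = {x ∈ ℤ_13 : v_13(x) = 0}. Here v_13(166972) = v_13(num) − v_13(den) = 3; compare against these criteria.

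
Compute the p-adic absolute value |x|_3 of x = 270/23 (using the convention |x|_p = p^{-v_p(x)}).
|270/23|_3 = 1/27

Step 1 — compute v_3(x) by factoring powers of 3 out of the numerator and denominator: v_3(270/23) = 3. Step 2 — apply |x|_p = p^{-v_p(x)} = 3^{-3} = 1/27.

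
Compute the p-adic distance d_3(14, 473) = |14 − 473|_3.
d_3(14, 473) = 1/27

Step 1 — x − y = 14 − 473 = -459. Step 2 — v_3(-459) = 3 (factor: -459 = −(3^3 · 17); the sign does not affect v_p). Step 3 — |x − y|_3 = 3^{-3} = 1/27.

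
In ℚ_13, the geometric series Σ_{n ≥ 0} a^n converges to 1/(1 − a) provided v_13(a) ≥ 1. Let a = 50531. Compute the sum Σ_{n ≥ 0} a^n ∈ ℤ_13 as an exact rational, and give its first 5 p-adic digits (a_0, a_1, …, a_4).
Σ a^n = 1/(1 − a) = -1/50530;  first 5 digits = (1, 0, 0, 10, 1)

v_13(a) = 3 ≥ 1, so the series converges in ℤ_13 to 1/(1 − a) = 1/(1 − 50531) = -1/50530. Expand this rational in ℤ_13: compute digits iteratively via d_i = x_i mod 13, x_{i+1} = (x_i − d_i)/13. The first 5 digits are (1, 0, 0, 10, 1).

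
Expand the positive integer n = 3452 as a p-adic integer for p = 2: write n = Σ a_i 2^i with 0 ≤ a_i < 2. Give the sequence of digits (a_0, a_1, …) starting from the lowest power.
(a_0, a_1, …) = (0, 0, 1, 1, 1, 1, 1, 0, 1, 0, 1, 1)

Repeated division by 2 gives the digits low-to-high: 3452 = 1·2^2 + 1·2^3 + 1·2^4 + 1·2^5 + 1·2^6 + 1·2^8 + 1·2^10 + 1·2^11. Digit sequence: (0, 0, 1, 1, 1, 1, 1, 0, 1, 0, 1, 1).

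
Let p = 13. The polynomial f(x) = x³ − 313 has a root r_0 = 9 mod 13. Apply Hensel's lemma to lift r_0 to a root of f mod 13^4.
r_3 = 13633 (mod 28561)

Hensel: r_{i+1} = r_i − f(r_i)/f′(r_i) mod 13^{i+2}, where f′(x) = 3x². Iterate:
  r_0 = 9 (mod 13)
  r_1 = 113 (mod 169)
  r_2 = 451 (mod 2197)
  r_3 = 13633 (mod 28561)
Final: r = 13633 with f(r) ≡ 0 mod 13^4.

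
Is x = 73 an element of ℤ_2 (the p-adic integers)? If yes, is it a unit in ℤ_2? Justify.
x ∈ ℤ_2^× (unit); v_2(x) = 0

ℤ_2 = {x ∈ ℚ_2 : v_2(x) ≥ 0} and ℤ_2^× = {x ∈ ℤ_2 : v_2(x) = 0}. Here v_2(73) = v_2(num) − v_2(den) = 0; compare against these criteria.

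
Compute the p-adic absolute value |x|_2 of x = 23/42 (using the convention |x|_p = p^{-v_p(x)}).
|23/42|_2 = 2

Step 1 — compute v_2(x) by factoring powers of 2 out of the numerator and denominator: v_2(23/42) = -1. Step 2 — apply |x|_p = p^{-v_p(x)} = 2^{1} = 2.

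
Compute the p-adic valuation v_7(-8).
v_7(-8) = 0

v_7(n) is the largest exponent k such that 7^k divides n. Factor out: -8 = -7^0 · 8. (Sign doesn't affect v_p.) So v_7(-8) = 0.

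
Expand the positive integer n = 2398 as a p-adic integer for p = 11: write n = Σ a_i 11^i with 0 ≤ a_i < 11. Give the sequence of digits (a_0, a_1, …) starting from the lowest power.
(a_0, a_1, …) = (0, 9, 8, 1)

Repeated division by 11 gives the digits low-to-high: 2398 = 9·11^1 + 8·11^2 + 1·11^3. Digit sequence: (0, 9, 8, 1).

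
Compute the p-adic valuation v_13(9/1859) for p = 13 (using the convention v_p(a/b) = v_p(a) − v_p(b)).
v_13(9/1859) = -2

Factor powers of 13 from the numerator and denominator of the reduced fraction: 9 = 13^0 · 9 and 1859 = 13^2 · 11. Apply v_p(a/b) = v_p(a) − v_p(b): v_13(9/1859) = 0 − 2 = -2.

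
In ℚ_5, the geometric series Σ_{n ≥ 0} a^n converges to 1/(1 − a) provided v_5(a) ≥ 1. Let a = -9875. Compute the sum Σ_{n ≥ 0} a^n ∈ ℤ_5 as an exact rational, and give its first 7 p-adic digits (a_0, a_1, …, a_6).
Σ a^n = 1/(1 − a) = 1/9876;  first 7 digits = (1, 0, 0, 1, 4, 1, 0)

v_5(a) = 3 ≥ 1, so the series converges in ℤ_5 to 1/(1 − a) = 1/(1 − (-9875)) = 1/9876. Expand this rational in ℤ_5: compute digits iteratively via d_i = x_i mod 5, x_{i+1} = (x_i − d_i)/5. The first 7 digits are (1, 0, 0, 1, 4, 1, 0).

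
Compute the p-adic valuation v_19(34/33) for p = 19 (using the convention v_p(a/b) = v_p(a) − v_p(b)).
v_19(34/33) = 0

Factor powers of 19 from the numerator and denominator of the reduced fraction: 34 = 19^0 · 34 and 33 = 19^0 · 33. Apply v_p(a/b) = v_p(a) − v_p(b): v_19(34/33) = 0 − 0 = 0.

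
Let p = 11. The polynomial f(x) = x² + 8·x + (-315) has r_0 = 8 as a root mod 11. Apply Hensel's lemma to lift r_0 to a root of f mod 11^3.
r_2 = 525 (mod 1331)

Hensel: r_{i+1} = r_i − f(r_i)·(f′(r_i))^{-1} mod 11^{i+2}, f′(x) = 2x + 8. Iterate:
  r_0 = 8 (mod 11)
  r_1 = 41 (mod 121)
  r_2 = 525 (mod 1331)
Final: r = 525 satisfies f(r) ≡ 0 mod 11^3.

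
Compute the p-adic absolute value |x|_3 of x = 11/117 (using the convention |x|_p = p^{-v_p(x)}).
|11/117|_3 = 9

Step 1 — compute v_3(x) by factoring powers of 3 out of the numerator and denominator: v_3(11/117) = -2. Step 2 — apply |x|_p = p^{-v_p(x)} = 3^{2} = 9.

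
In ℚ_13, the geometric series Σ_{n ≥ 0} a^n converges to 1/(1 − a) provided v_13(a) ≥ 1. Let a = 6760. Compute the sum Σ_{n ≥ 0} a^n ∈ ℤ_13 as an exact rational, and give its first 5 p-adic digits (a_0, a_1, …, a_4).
Σ a^n = 1/(1 − a) = -1/6759;  first 5 digits = (1, 0, 1, 3, 1)

v_13(a) = 2 ≥ 1, so the series converges in ℤ_13 to 1/(1 − a) = 1/(1 − 6760) = -1/6759. Expand this rational in ℤ_13: compute digits iteratively via d_i = x_i mod 13, x_{i+1} = (x_i − d_i)/13. The first 5 digits are (1, 0, 1, 3, 1).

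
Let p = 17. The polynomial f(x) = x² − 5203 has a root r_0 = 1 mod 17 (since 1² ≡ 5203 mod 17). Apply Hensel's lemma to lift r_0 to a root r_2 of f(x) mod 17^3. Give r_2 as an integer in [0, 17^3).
r_2 = 2602 (mod 4913)

Hensel's recurrence: r_{i+1} = r_i − f(r_i)·(f′(r_i))^{-1} mod 17^{i+2}, with f′(x) = 2x. Iterate:
  r_0 = 1 (mod 17)
  r_1 = 1 (mod 289)
  r_2 = 2602 (mod 4913)
Final: r_2 = 2602, and one checks f(r_2) ≡ 0 mod 17^3.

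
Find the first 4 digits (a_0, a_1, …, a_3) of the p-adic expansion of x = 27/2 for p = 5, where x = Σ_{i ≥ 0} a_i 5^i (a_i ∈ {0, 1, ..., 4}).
(a_0, …, a_3) = (1, 0, 3, 2)

v_5(27/2) = 0 (numerator and denominator both coprime to 5), so x ∈ ℤ_5^×. Compute digits iteratively via a_i = x_i mod 5, x_{i+1} = (x_i − a_i)/5, with x_0 = x:
  x_0 = 27/2;  a_0 = 1;  x_1 = (x_0 − 1)/5 = 5/2
  x_1 = 5/2;  a_1 = 0;  x_2 = (x_1 − 0)/5 = 1/2
  x_2 = 1/2;  a_2 = 3;  x_3 = (x_2 − 3)/5 = -1/2
  x_3 = -1/2;  a_3 = 2;  x_4 = (x_3 − 2)/5 = -1/2
Digits: (1, 0, 3, 2).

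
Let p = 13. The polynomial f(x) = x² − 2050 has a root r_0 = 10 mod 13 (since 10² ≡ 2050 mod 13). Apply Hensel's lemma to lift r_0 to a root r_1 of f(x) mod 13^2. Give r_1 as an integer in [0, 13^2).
r_1 = 23 (mod 169)

Hensel's recurrence: r_{i+1} = r_i − f(r_i)·(f′(r_i))^{-1} mod 13^{i+2}, with f′(x) = 2x. Iterate:
  r_0 = 10 (mod 13)
  r_1 = 23 (mod 169)
Final: r_1 = 23, and one checks f(r_1) ≡ 0 mod 13^2.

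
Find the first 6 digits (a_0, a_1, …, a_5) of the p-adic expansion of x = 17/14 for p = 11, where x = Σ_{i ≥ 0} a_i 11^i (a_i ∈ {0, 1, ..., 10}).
(a_0, …, a_5) = (2, 7, 8, 0, 7, 8)

v_11(17/14) = 0 (numerator and denominator both coprime to 11), so x ∈ ℤ_11^×. Compute digits iteratively via a_i = x_i mod 11, x_{i+1} = (x_i − a_i)/11, with x_0 = x:
  x_0 = 17/14;  a_0 = 2;  x_1 = (x_0 − 2)/11 = -1/14
  x_1 = -1/14;  a_1 = 7;  x_2 = (x_1 − 7)/11 = -9/14
  x_2 = -9/14;  a_2 = 8;  x_3 = (x_2 − 8)/11 = -11/14
  x_3 = -11/14;  a_3 = 0;  x_4 = (x_3 − 0)/11 = -1/14
  x_4 = -1/14;  a_4 = 7;  x_5 = (x_4 − 7)/11 = -9/14
  x_5 = -9/14;  a_5 = 8;  x_6 = (x_5 − 8)/11 = -11/14
Digits: (2, 7, 8, 0, 7, 8).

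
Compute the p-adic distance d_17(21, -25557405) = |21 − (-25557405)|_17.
d_17(21, -25557405) = 1/1419857

Step 1 — x − y = 21 − (-25557405) = 25557426. Step 2 — v_17(25557426) = 5 (factor: 25557426 = (17^5 · 18); the sign does not affect v_p). Step 3 — |x − y|_17 = 17^{-5} = 1/1419857.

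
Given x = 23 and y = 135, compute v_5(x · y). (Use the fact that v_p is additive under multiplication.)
v_5(3105) = 1

v_p(x) = 0 (factor: 23 = 5^0 · 23); v_p(y) = 1 (factor: 135 = 5^1 · 27). Additivity: v_p(xy) = v_p(x) + v_p(y) = 0 + 1 = 1. (Direct check: xy = 3105 = 5^1 · (621).)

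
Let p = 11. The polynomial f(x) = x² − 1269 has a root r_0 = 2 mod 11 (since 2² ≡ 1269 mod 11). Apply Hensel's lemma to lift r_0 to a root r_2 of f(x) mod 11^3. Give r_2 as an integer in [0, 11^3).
r_2 = 167 (mod 1331)

Hensel's recurrence: r_{i+1} = r_i − f(r_i)·(f′(r_i))^{-1} mod 11^{i+2}, with f′(x) = 2x. Iterate:
  r_0 = 2 (mod 11)
  r_1 = 46 (mod 121)
  r_2 = 167 (mod 1331)
Final: r_2 = 167, and one checks f(r_2) ≡ 0 mod 11^3.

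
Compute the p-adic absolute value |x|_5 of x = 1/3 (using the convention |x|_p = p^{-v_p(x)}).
|1/3|_5 = 1

Step 1 — compute v_5(x) by factoring powers of 5 out of the numerator and denominator: v_5(1/3) = 0. Step 2 — apply |x|_p = p^{-v_p(x)} = 5^{0} = 1.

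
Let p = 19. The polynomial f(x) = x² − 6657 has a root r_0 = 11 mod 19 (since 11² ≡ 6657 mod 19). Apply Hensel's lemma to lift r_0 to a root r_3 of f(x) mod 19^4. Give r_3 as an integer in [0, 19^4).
r_3 = 50323 (mod 130321)

Hensel's recurrence: r_{i+1} = r_i − f(r_i)·(f′(r_i))^{-1} mod 19^{i+2}, with f′(x) = 2x. Iterate:
  r_0 = 11 (mod 19)
  r_1 = 144 (mod 361)
  r_2 = 2310 (mod 6859)
  r_3 = 50323 (mod 130321)
Final: r_3 = 50323, and one checks f(r_3) ≡ 0 mod 19^4.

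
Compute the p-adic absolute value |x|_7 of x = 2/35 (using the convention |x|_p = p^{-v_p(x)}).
|2/35|_7 = 7

Step 1 — compute v_7(x) by factoring powers of 7 out of the numerator and denominator: v_7(2/35) = -1. Step 2 — apply |x|_p = p^{-v_p(x)} = 7^{1} = 7.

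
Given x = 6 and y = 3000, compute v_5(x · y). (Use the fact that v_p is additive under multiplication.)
v_5(18000) = 3

v_p(x) = 0 (factor: 6 = 5^0 · 6); v_p(y) = 3 (factor: 3000 = 5^3 · 24). Additivity: v_p(xy) = v_p(x) + v_p(y) = 0 + 3 = 3. (Direct check: xy = 18000 = 5^3 · (144).)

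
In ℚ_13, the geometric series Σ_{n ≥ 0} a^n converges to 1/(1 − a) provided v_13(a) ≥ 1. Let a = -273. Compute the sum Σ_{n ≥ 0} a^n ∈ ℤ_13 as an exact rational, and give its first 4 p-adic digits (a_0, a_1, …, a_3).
Σ a^n = 1/(1 − a) = 1/274;  first 4 digits = (1, 5, 10, 2)

v_13(a) = 1 ≥ 1, so the series converges in ℤ_13 to 1/(1 − a) = 1/(1 − (-273)) = 1/274. Expand this rational in ℤ_13: compute digits iteratively via d_i = x_i mod 13, x_{i+1} = (x_i − d_i)/13. The first 4 digits are (1, 5, 10, 2).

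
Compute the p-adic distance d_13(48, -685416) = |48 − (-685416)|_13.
d_13(48, -685416) = 1/28561

Step 1 — x − y = 48 − (-685416) = 685464. Step 2 — v_13(685464) = 4 (factor: 685464 = (13^4 · 24); the sign does not affect v_p). Step 3 — |x − y|_13 = 13^{-4} = 1/28561.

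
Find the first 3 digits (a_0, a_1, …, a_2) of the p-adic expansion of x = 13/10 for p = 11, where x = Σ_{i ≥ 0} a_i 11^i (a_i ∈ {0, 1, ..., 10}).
(a_0, …, a_2) = (9, 7, 7)

v_11(13/10) = 0 (numerator and denominator both coprime to 11), so x ∈ ℤ_11^×. Compute digits iteratively via a_i = x_i mod 11, x_{i+1} = (x_i − a_i)/11, with x_0 = x:
  x_0 = 13/10;  a_0 = 9;  x_1 = (x_0 − 9)/11 = -7/10
  x_1 = -7/10;  a_1 = 7;  x_2 = (x_1 − 7)/11 = -7/10
  x_2 = -7/10;  a_2 = 7;  x_3 = (x_2 − 7)/11 = -7/10
Digits: (9, 7, 7).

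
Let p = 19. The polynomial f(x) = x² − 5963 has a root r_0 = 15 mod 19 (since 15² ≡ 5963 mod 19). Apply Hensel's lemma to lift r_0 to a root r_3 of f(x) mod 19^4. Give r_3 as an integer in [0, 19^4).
r_3 = 128626 (mod 130321)

Hensel's recurrence: r_{i+1} = r_i − f(r_i)·(f′(r_i))^{-1} mod 19^{i+2}, with f′(x) = 2x. Iterate:
  r_0 = 15 (mod 19)
  r_1 = 110 (mod 361)
  r_2 = 5164 (mod 6859)
  r_3 = 128626 (mod 130321)
Final: r_3 = 128626, and one checks f(r_3) ≡ 0 mod 19^4.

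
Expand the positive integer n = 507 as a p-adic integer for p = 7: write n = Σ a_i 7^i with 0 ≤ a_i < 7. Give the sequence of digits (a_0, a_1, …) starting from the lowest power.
(a_0, a_1, …) = (3, 2, 3, 1)

Repeated division by 7 gives the digits low-to-high: 507 = 3 + 2·7^1 + 3·7^2 + 1·7^3. Digit sequence: (3, 2, 3, 1).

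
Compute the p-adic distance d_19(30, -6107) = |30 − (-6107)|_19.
d_19(30, -6107) = 1/361

Step 1 — x − y = 30 − (-6107) = 6137. Step 2 — v_19(6137) = 2 (factor: 6137 = (19^2 · 17); the sign does not affect v_p). Step 3 — |x − y|_19 = 19^{-2} = 1/361.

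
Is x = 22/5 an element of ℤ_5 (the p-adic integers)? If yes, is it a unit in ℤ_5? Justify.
x ∉ ℤ_5 (v_5(x) = -1 < 0)

ℤ_5 = {x ∈ ℚ_5 : v_5(x) ≥ 0} and ℤ_5^× = {x ∈ ℤ_5 : v_5(x) = 0}. Here v_5(22/5) = v_5(num) − v_5(den) = -1; compare against these criteria.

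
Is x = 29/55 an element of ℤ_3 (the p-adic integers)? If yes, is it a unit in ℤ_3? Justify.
x ∈ ℤ_3^× (unit); v_3(x) = 0

ℤ_3 = {x ∈ ℚ_3 : v_3(x) ≥ 0} and ℤ_3^× = {x ∈ ℤ_3 : v_3(x) = 0}. Here v_3(29/55) = v_3(num) − v_3(den) = 0; compare against these criteria.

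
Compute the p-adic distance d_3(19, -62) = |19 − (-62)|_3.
d_3(19, -62) = 1/81

Step 1 — x − y = 19 − (-62) = 81. Step 2 — v_3(81) = 4 (factor: 81 = (3^4 · 1); the sign does not affect v_p). Step 3 — |x − y|_3 = 3^{-4} = 1/81.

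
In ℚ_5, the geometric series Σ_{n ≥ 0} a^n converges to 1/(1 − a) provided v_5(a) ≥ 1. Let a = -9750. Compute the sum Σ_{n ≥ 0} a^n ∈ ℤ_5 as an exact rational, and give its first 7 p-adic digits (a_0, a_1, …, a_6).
Σ a^n = 1/(1 − a) = 1/9751;  first 7 digits = (1, 0, 0, 2, 4, 1, 3)

v_5(a) = 3 ≥ 1, so the series converges in ℤ_5 to 1/(1 − a) = 1/(1 − (-9750)) = 1/9751. Expand this rational in ℤ_5: compute digits iteratively via d_i = x_i mod 5, x_{i+1} = (x_i − d_i)/5. The first 7 digits are (1, 0, 0, 2, 4, 1, 3).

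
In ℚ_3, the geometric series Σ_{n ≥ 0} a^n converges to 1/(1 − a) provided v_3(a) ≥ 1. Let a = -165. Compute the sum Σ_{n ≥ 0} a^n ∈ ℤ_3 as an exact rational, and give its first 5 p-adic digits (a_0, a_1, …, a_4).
Σ a^n = 1/(1 − a) = 1/166;  first 5 digits = (1, 2, 0, 2, 1)

v_3(a) = 1 ≥ 1, so the series converges in ℤ_3 to 1/(1 − a) = 1/(1 − (-165)) = 1/166. Expand this rational in ℤ_3: compute digits iteratively via d_i = x_i mod 3, x_{i+1} = (x_i − d_i)/3. The first 5 digits are (1, 2, 0, 2, 1).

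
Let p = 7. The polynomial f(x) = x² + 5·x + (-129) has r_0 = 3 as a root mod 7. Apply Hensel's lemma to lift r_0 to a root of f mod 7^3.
r_2 = 213 (mod 343)

Hensel: r_{i+1} = r_i − f(r_i)·(f′(r_i))^{-1} mod 7^{i+2}, f′(x) = 2x + 5. Iterate:
  r_0 = 3 (mod 7)
  r_1 = 17 (mod 49)
  r_2 = 213 (mod 343)
Final: r = 213 satisfies f(r) ≡ 0 mod 7^3.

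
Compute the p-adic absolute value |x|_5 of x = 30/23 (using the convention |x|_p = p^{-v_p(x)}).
|30/23|_5 = 1/5

Step 1 — compute v_5(x) by factoring powers of 5 out of the numerator and denominator: v_5(30/23) = 1. Step 2 — apply |x|_p = p^{-v_p(x)} = 5^{-1} = 1/5.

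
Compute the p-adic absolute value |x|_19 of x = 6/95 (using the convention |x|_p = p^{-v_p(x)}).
|6/95|_19 = 19

Step 1 — compute v_19(x) by factoring powers of 19 out of the numerator and denominator: v_19(6/95) = -1. Step 2 — apply |x|_p = p^{-v_p(x)} = 19^{1} = 19.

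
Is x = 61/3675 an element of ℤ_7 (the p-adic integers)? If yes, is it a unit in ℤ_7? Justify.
x ∉ ℤ_7 (v_7(x) = -2 < 0)

ℤ_7 = {x ∈ ℚ_7 : v_7(x) ≥ 0} and ℤ_7^× = {x ∈ ℤ_7 : v_7(x) = 0}. Here v_7(61/3675) = v_7(num) − v_7(den) = -2; compare against these criteria.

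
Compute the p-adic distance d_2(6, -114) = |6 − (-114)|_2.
d_2(6, -114) = 1/8

Step 1 — x − y = 6 − (-114) = 120. Step 2 — v_2(120) = 3 (factor: 120 = (2^3 · 15); the sign does not affect v_p). Step 3 — |x − y|_2 = 2^{-3} = 1/8.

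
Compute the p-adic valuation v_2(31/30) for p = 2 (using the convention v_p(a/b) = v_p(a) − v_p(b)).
v_2(31/30) = -1

Factor powers of 2 from the numerator and denominator of the reduced fraction: 31 = 2^0 · 31 and 30 = 2^1 · 15. Apply v_p(a/b) = v_p(a) − v_p(b): v_2(31/30) = 0 − 1 = -1.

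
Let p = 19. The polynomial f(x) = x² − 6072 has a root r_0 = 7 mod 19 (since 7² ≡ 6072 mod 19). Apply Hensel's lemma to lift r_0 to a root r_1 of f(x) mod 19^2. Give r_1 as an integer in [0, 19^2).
r_1 = 102 (mod 361)

Hensel's recurrence: r_{i+1} = r_i − f(r_i)·(f′(r_i))^{-1} mod 19^{i+2}, with f′(x) = 2x. Iterate:
  r_0 = 7 (mod 19)
  r_1 = 102 (mod 361)
Final: r_1 = 102, and one checks f(r_1) ≡ 0 mod 19^2.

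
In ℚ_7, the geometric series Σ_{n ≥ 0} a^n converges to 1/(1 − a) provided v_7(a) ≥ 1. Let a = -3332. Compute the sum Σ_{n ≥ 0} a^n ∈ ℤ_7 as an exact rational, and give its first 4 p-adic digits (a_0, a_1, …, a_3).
Σ a^n = 1/(1 − a) = 1/3333;  first 4 digits = (1, 0, 2, 4)

v_7(a) = 2 ≥ 1, so the series converges in ℤ_7 to 1/(1 − a) = 1/(1 − (-3332)) = 1/3333. Expand this rational in ℤ_7: compute digits iteratively via d_i = x_i mod 7, x_{i+1} = (x_i − d_i)/7. The first 4 digits are (1, 0, 2, 4).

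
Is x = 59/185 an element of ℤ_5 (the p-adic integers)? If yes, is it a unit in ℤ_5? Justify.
x ∉ ℤ_5 (v_5(x) = -1 < 0)

ℤ_5 = {x ∈ ℚ_5 : v_5(x) ≥ 0} and ℤ_5^× = {x ∈ ℤ_5 : v_5(x) = 0}. Here v_5(59/185) = v_5(num) − v_5(den) = -1; compare against these criteria.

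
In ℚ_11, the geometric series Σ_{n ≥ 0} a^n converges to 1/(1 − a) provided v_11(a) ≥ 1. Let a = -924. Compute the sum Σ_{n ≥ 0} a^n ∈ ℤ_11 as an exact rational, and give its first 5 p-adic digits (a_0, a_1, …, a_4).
Σ a^n = 1/(1 − a) = 1/925;  first 5 digits = (1, 4, 8, 0, 2)

v_11(a) = 1 ≥ 1, so the series converges in ℤ_11 to 1/(1 − a) = 1/(1 − (-924)) = 1/925. Expand this rational in ℤ_11: compute digits iteratively via d_i = x_i mod 11, x_{i+1} = (x_i − d_i)/11. The first 5 digits are (1, 4, 8, 0, 2).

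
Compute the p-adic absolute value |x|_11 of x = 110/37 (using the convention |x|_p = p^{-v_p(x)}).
|110/37|_11 = 1/11

Step 1 — compute v_11(x) by factoring powers of 11 out of the numerator and denominator: v_11(110/37) = 1. Step 2 — apply |x|_p = p^{-v_p(x)} = 11^{-1} = 1/11.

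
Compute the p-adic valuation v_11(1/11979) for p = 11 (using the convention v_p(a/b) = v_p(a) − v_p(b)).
v_11(1/11979) = -3

Factor powers of 11 from the numerator and denominator of the reduced fraction: 1 = 11^0 · 1 and 11979 = 11^3 · 9. Apply v_p(a/b) = v_p(a) − v_p(b): v_11(1/11979) = 0 − 3 = -3.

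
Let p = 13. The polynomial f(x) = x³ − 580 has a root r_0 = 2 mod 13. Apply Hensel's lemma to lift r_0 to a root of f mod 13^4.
r_3 = 21738 (mod 28561)

Hensel: r_{i+1} = r_i − f(r_i)/f′(r_i) mod 13^{i+2}, where f′(x) = 3x². Iterate:
  r_0 = 2 (mod 13)
  r_1 = 106 (mod 169)
  r_2 = 1965 (mod 2197)
  r_3 = 21738 (mod 28561)
Final: r = 21738 with f(r) ≡ 0 mod 13^4.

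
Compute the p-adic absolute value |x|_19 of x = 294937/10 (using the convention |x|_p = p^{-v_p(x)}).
|294937/10|_19 = 1/6859

Step 1 — compute v_19(x) by factoring powers of 19 out of the numerator and denominator: v_19(294937/10) = 3. Step 2 — apply |x|_p = p^{-v_p(x)} = 19^{-3} = 1/6859.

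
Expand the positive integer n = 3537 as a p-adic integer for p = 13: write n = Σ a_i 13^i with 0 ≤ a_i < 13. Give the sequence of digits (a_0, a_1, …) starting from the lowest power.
(a_0, a_1, …) = (1, 12, 7, 1)

Repeated division by 13 gives the digits low-to-high: 3537 = 1 + 12·13^1 + 7·13^2 + 1·13^3. Digit sequence: (1, 12, 7, 1).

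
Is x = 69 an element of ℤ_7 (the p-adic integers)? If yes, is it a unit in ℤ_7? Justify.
x ∈ ℤ_7^× (unit); v_7(x) = 0

ℤ_7 = {x ∈ ℚ_7 : v_7(x) ≥ 0} and ℤ_7^× = {x ∈ ℤ_7 : v_7(x) = 0}. Here v_7(69) = v_7(num) − v_7(den) = 0; compare against these criteria.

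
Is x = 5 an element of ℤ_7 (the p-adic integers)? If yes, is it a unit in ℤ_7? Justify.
x ∈ ℤ_7^× (unit); v_7(x) = 0

ℤ_7 = {x ∈ ℚ_7 : v_7(x) ≥ 0} and ℤ_7^× = {x ∈ ℤ_7 : v_7(x) = 0}. Here v_7(5) = v_7(num) − v_7(den) = 0; compare against these criteria.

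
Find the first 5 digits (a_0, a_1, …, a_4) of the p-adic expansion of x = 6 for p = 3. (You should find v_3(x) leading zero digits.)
(a_0, …, a_4) = (0, 2, 0, 0, 0)

v_3(6) = 1, so a_0 = ... = a_0 = 0. Factor out: x = 3^1 · u with u = 2 a unit in ℤ_3. Expand u iteratively via a_{v+i} = u_i mod 3, u_{i+1} = (u_i − a_{v+i})/3:
  u_0 = 2;  a_1 = 2;  u_1 = (u_0 − 2)/3 = 0
  u_1 = 0;  a_2 = 0;  u_2 = (u_1 − 0)/3 = 0
  u_2 = 0;  a_3 = 0;  u_3 = (u_2 − 0)/3 = 0
  u_3 = 0;  a_4 = 0;  u_4 = (u_3 − 0)/3 = 0
Digits: (0, 2, 0, 0, 0).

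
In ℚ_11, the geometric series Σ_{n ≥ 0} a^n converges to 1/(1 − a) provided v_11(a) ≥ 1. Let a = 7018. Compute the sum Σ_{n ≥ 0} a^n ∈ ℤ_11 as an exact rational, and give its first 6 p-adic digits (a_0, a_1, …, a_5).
Σ a^n = 1/(1 − a) = -1/7017;  first 6 digits = (1, 0, 3, 5, 9, 8)

v_11(a) = 2 ≥ 1, so the series converges in ℤ_11 to 1/(1 − a) = 1/(1 − 7018) = -1/7017. Expand this rational in ℤ_11: compute digits iteratively via d_i = x_i mod 11, x_{i+1} = (x_i − d_i)/11. The first 6 digits are (1, 0, 3, 5, 9, 8).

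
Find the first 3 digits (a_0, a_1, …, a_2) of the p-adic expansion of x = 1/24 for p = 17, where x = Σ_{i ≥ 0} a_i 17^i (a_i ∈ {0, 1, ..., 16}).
(a_0, …, a_2) = (5, 16, 4)

v_17(1/24) = 0 (numerator and denominator both coprime to 17), so x ∈ ℤ_17^×. Compute digits iteratively via a_i = x_i mod 17, x_{i+1} = (x_i − a_i)/17, with x_0 = x:
  x_0 = 1/24;  a_0 = 5;  x_1 = (x_0 − 5)/17 = -7/24
  x_1 = -7/24;  a_1 = 16;  x_2 = (x_1 − 16)/17 = -23/24
  x_2 = -23/24;  a_2 = 4;  x_3 = (x_2 − 4)/17 = -7/24
Digits: (5, 16, 4).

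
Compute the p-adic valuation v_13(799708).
v_13(799708) = 4

v_13(n) is the largest exponent k such that 13^k divides n. Factor out: 799708 = 13^4 · 28. (Sign doesn't affect v_p.) So v_13(799708) = 4.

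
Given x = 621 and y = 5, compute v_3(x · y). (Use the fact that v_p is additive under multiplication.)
v_3(3105) = 3

v_p(x) = 3 (factor: 621 = 3^3 · 23); v_p(y) = 0 (factor: 5 = 3^0 · 5). Additivity: v_p(xy) = v_p(x) + v_p(y) = 3 + 0 = 3. (Direct check: xy = 3105 = 3^3 · (115).)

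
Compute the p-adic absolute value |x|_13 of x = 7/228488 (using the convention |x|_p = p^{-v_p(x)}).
|7/228488|_13 = 28561

Step 1 — compute v_13(x) by factoring powers of 13 out of the numerator and denominator: v_13(7/228488) = -4. Step 2 — apply |x|_p = p^{-v_p(x)} = 13^{4} = 28561.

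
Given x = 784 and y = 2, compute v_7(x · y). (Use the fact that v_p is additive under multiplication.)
v_7(1568) = 2

v_p(x) = 2 (factor: 784 = 7^2 · 16); v_p(y) = 0 (factor: 2 = 7^0 · 2). Additivity: v_p(xy) = v_p(x) + v_p(y) = 2 + 0 = 2. (Direct check: xy = 1568 = 7^2 · (32).)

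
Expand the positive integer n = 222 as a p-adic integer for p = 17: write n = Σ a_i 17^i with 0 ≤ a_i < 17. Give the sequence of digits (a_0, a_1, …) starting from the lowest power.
(a_0, a_1, …) = (1, 13)

Repeated division by 17 gives the digits low-to-high: 222 = 1 + 13·17^1. Digit sequence: (1, 13).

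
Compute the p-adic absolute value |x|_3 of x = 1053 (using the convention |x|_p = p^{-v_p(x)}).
|1053|_3 = 1/81

Step 1 — compute v_3(x) by factoring powers of 3 out of the numerator and denominator: v_3(1053) = 4. Step 2 — apply |x|_p = p^{-v_p(x)} = 3^{-4} = 1/81.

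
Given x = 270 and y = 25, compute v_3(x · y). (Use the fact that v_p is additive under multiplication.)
v_3(6750) = 3

v_p(x) = 3 (factor: 270 = 3^3 · 10); v_p(y) = 0 (factor: 25 = 3^0 · 25). Additivity: v_p(xy) = v_p(x) + v_p(y) = 3 + 0 = 3. (Direct check: xy = 6750 = 3^3 · (250).)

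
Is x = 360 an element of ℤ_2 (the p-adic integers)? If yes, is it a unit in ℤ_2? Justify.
x ∈ ℤ_2 but not a unit; v_2(x) = 3 > 0

ℤ_2 = {x ∈ ℚ_2 : v_2(x) ≥ 0} and ℤ_2^× = {x ∈ ℤ_2 : v_2(x) = 0}. Here v_2(360) = v_2(num) − v_2(den) = 3; compare against these criteria.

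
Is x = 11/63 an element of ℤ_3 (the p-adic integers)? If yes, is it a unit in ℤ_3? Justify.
x ∉ ℤ_3 (v_3(x) = -2 < 0)

ℤ_3 = {x ∈ ℚ_3 : v_3(x) ≥ 0} and ℤ_3^× = {x ∈ ℤ_3 : v_3(x) = 0}. Here v_3(11/63) = v_3(num) − v_3(den) = -2; compare against these criteria.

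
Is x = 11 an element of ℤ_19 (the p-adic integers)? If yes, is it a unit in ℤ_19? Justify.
x ∈ ℤ_19^× (unit); v_19(x) = 0

ℤ_19 = {x ∈ ℚ_19 : v_19(x) ≥ 0} and ℤ_19^× = {x ∈ ℤ_19 : v_19(x) = 0}. Here v_19(11) = v_19(num) − v_19(den) = 0; compare against these criteria.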